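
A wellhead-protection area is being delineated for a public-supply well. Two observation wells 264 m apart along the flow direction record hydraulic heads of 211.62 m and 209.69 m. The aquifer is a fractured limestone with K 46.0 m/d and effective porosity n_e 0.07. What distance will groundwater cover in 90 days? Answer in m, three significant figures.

Hydraulic gradient i = (211.62 − 209.69) / 264 = 1.93 / 264 = 0.007311
Specific discharge q = 46.0 × 0.007311 = 0.3363 m/d
Seepage velocity v = q / n = 0.3363 / 0.07 = 4.804 m/d
L = v × T = 4.804 × 90 = 432.4 m

432 m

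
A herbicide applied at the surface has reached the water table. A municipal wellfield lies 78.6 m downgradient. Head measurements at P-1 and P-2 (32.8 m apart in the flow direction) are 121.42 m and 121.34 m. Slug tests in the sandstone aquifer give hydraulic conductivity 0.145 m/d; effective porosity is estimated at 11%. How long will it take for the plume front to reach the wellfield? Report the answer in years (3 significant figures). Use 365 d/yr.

67.0 years

Hydraulic gradient i = (121.42 − 121.34) / 32.8 = 0.08 / 32.8 = 0.002439
q = Ki = 0.145 × 0.002439 = 3.537e-4 m/d
Average linear velocity = 3.537e-4 / 0.11 = 0.003215 m/d
t = L / v = 78.6 / 0.003215 = 24450 d
   = 24450 / 365 = 67.0 yr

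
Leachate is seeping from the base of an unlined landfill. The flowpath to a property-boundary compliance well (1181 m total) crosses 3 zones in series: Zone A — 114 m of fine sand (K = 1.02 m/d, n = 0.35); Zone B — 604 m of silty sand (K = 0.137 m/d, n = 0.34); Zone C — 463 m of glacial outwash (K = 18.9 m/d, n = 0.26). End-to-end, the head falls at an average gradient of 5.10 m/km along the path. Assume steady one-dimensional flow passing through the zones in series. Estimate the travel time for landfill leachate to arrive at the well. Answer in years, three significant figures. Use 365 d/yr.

756 years

For zones in series the flux q is common to all zones; the equivalent conductivity is the harmonic (thickness-weighted) mean, K_eq = L_total / Σ(L_j/K_j).
Σ(L/K) = 114/1.02 + 604/0.137 + 463/18.9 = 111.8 + 4409 + 24.50 = 4545 d
K_eq = L_total / Σ(L/K) = 1181 / 4545 = 0.2598 m/d
q = K_eq · i = 0.2598 × 0.0051 = 0.001325 m/d (same in every zone)
Zone A: v = q/n = 0.001325/0.35 = 0.003786 m/d → t_A = 114/0.003786 = 30110 d
Zone B: v = q/n = 0.001325/0.34 = 0.003898 m/d → t_B = 604/0.003898 = 155000 d
Zone C: v = q/n = 0.001325/0.26 = 0.005097 m/d → t_C = 463/0.005097 = 90840 d
Total t = 30110 + 155000 + 90840 = 275900 d
   = 275900 / 365 = 756 yr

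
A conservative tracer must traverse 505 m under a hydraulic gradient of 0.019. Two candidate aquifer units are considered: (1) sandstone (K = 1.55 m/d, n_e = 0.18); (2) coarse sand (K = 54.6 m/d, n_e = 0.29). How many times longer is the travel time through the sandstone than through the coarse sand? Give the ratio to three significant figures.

21.9

Unit 1 (sandstone): v = 1.55×0.019/0.18 = 0.1636 m/d, t = 505/0.1636 = 3087 d
Unit 2 (coarse sand): v = 54.6×0.019/0.29 = 3.577 m/d, t = 505/3.577 = 141.2 d
t(sandstone) / t(coarse sand) = 3087/141.2 = 21.9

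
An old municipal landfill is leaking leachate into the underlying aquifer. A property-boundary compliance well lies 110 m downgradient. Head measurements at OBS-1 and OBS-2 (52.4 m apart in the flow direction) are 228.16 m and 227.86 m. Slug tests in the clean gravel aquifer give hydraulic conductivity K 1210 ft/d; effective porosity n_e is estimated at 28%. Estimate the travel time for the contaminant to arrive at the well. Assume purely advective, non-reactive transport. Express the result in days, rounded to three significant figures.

14.6 days

Hydraulic gradient i = (228.16 − 227.86) / 52.4 = 0.30 / 52.4 = 0.005725
K = 1210 ft/d × 0.3048 = 368.8 m/d
q = Ki = 368.8 × 0.005725 = 2.111 m/d
v_s = q/n_e = 2.111/0.28 = 7.541 m/d
t = L / v = 110 / 7.541 = 14.59 d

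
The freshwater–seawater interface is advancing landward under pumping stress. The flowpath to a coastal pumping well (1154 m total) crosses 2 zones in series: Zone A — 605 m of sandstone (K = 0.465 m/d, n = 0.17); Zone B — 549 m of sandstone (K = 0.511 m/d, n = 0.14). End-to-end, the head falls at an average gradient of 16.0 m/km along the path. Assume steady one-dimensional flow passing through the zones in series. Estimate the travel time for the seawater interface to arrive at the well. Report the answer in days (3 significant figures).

23100 days

Steady 1-D flow in series ⇒ the Darcy flux q is identical in every zone and the zone head losses add (resistances L/K in series).
Σ(L/K) = 605/0.465 + 549/0.511 = 1301 + 1074 = 2375 d
K_eq = L_total / Σ(L/K) = 1154 / 2375 = 0.4858 m/d
q = K_eq · i = 0.4858 × 0.016 = 0.007773 m/d (same in every zone)
Zone A: v = q/n = 0.007773/0.17 = 0.04572 m/d → t_A = 605/0.04572 = 13230 d
Zone B: v = q/n = 0.007773/0.14 = 0.05552 m/d → t_B = 549/0.05552 = 9888 d
Total t = 13230 + 9888 = 23120 d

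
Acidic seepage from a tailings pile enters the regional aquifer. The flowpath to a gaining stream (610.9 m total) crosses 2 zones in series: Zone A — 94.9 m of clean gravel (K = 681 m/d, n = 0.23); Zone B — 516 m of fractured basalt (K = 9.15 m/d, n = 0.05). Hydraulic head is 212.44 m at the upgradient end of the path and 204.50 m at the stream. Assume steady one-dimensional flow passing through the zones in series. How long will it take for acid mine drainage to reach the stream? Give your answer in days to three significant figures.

Total head drop ΔH = 212.44 − 204.50 = 7.94 m
Continuity: the same q passes through each zone, so ΔH = q·Σ(L_j/K_j) — the zones act as resistances in series.
Σ(L/K) = 94.9/681 + 516/9.15 = 0.1394 + 56.39 = 56.53 d
q = ΔH / Σ(L/K) = 7.94 / 56.53 = 0.1404 m/d (same in every zone)
Zone A: v = q/n = 0.1404/0.23 = 0.6106 m/d → t_A = 94.9/0.6106 = 155.4 d
Zone B: v = q/n = 0.1404/0.05 = 2.809 m/d → t_B = 516/2.809 = 183.7 d
Total t = 155.4 + 183.7 = 339.1 d

339 days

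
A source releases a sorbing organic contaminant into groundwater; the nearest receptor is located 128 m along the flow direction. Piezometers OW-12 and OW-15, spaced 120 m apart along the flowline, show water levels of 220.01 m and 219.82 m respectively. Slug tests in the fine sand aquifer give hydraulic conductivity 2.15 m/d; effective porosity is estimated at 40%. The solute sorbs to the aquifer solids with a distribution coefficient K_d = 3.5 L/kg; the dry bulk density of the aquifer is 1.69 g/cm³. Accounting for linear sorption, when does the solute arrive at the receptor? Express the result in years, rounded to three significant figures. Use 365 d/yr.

651 years

Hydraulic gradient i = (220.01 − 219.82) / 120 = 0.19 / 120 = 0.001583
q = Ki = 2.15 × 0.001583 = 0.003404 m/d
v = Ki/n = 2.15·0.001583/0.40 = 0.008510 m/d
Retardation R = 1 + ρ_b·K_d/n = 1 + 1.69×3.5/0.40 = 15.79
Contaminant velocity v_c = v/R = 0.008510/15.79 = 5.391e-4 m/d
t = L/v_c = 128/5.391e-4 = 237500 d
   = 237500/365 = 651 yr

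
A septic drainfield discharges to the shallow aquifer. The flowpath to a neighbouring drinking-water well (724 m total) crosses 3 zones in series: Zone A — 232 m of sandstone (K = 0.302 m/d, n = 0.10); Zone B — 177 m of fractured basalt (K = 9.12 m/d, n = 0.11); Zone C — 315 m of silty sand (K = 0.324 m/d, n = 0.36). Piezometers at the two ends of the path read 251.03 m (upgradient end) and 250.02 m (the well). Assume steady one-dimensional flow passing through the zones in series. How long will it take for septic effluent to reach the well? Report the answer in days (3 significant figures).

272000 days

Total head drop ΔH = 251.03 − 250.02 = 1.01 m
Steady 1-D flow in series ⇒ the Darcy flux q is identical in every zone and the zone head losses add (resistances L/K in series).
Σ(L/K) = 232/0.302 + 177/9.12 + 315/0.324 = 768.2 + 19.41 + 972.2 = 1760 d
q = ΔH / Σ(L/K) = 1.01 / 1760 = 5.739e-4 m/d (same in every zone)
Zone A: v = q/n = 5.739e-4/0.10 = 0.005739 m/d → t_A = 232/0.005739 = 40420 d
Zone B: v = q/n = 5.739e-4/0.11 = 0.005217 m/d → t_B = 177/0.005217 = 33920 d
Zone C: v = q/n = 5.739e-4/0.36 = 0.001594 m/d → t_C = 315/0.001594 = 197600 d
Total t = 40420 + 33920 + 197600 = 271900 d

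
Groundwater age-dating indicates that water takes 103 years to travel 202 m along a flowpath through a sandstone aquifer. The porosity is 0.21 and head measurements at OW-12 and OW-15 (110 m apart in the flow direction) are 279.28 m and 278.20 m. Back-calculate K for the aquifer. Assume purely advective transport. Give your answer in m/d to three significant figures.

0.115 m/d

Hydraulic gradient i = (279.28 − 278.20) / 110 = 1.08 / 110 = 0.009818
t = 103 years = 37600 d
v = L / t = 202 / 37600 = 0.005373 m/d
K = v · n / i = 0.005373 × 0.21 / 0.009818 = 0.115 m/d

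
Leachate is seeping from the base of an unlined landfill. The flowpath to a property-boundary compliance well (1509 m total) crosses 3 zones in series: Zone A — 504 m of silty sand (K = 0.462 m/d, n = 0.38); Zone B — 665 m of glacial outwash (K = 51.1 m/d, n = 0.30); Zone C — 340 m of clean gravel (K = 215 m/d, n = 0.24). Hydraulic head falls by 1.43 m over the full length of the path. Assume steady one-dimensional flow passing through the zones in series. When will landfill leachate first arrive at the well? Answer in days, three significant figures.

365000 days

Continuity: the same q passes through each zone, so ΔH = q·Σ(L_j/K_j) — the zones act as resistances in series.
Σ(L/K) = 504/0.462 + 665/51.1 + 340/215 = 1091 + 13.01 + 1.581 = 1106 d
q = ΔH / Σ(L/K) = 1.43 / 1106 = 0.001294 m/d (same in every zone)
Zone A: v = q/n = 0.001294/0.38 = 0.003404 m/d → t_A = 504/0.003404 = 148100 d
Zone B: v = q/n = 0.001294/0.30 = 0.004312 m/d → t_B = 665/0.004312 = 154200 d
Zone C: v = q/n = 0.001294/0.24 = 0.005390 m/d → t_C = 340/0.005390 = 63080 d
Total t = 148100 + 154200 + 63080 = 365400 d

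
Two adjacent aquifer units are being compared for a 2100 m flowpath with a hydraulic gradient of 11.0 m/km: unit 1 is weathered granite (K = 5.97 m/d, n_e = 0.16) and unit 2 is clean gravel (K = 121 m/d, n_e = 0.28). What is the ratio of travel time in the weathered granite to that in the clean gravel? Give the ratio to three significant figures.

Unit 1 (weathered granite): v = 5.97×0.011/0.16 = 0.4104 m/d, t = 2100/0.4104 = 5116 d
Unit 2 (clean gravel): v = 121×0.011/0.28 = 4.754 m/d, t = 2100/4.754 = 441.8 d
t(weathered granite) / t(clean gravel) = 5116/441.8 = 11.6

11.6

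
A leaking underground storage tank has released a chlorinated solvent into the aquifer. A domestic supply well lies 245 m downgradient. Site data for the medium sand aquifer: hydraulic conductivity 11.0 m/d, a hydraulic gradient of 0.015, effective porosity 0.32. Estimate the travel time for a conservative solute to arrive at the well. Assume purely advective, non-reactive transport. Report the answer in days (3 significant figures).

475 days

Specific discharge q = 11.0 × 0.015 = 0.1650 m/d
v_s = q/n_e = 0.1650/0.32 = 0.5156 m/d
t = L / v = 245 / 0.5156 = 475.2 d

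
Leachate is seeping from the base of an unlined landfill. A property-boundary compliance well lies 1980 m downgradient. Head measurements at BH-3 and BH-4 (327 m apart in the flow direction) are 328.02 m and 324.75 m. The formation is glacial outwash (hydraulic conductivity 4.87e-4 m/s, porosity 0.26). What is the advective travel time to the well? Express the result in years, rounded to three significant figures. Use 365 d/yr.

3.35 years

Hydraulic gradient i = (328.02 − 324.75) / 327 = 3.27 / 327 = 0.01000
K = 4.87e-4 m/s × 86400 s/d = 42.08 m/d
Specific discharge q = 42.08 × 0.01000 = 0.4208 m/d
Seepage velocity v = q / n = 0.4208 / 0.26 = 1.618 m/d
t = L / v = 1980 / 1.618 = 1223 d
   = 1223 / 365 = 3.35 yr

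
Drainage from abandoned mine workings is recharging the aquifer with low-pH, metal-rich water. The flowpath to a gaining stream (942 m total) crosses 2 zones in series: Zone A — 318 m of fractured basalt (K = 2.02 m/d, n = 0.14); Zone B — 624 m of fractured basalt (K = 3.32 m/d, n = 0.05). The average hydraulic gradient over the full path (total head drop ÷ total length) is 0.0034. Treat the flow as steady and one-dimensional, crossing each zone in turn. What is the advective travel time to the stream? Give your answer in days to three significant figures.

Continuity: the same q passes through each zone, so ΔH = q·Σ(L_j/K_j) — the zones act as resistances in series.
Σ(L/K) = 318/2.02 + 624/3.32 = 157.4 + 188.0 = 345.4 d
K_eq = L_total / Σ(L/K) = 942 / 345.4 = 2.727 m/d
q = K_eq · i = 2.727 × 0.0034 = 0.009273 m/d (same in every zone)
Zone A: v = q/n = 0.009273/0.14 = 0.06624 m/d → t_A = 318/0.06624 = 4801 d
Zone B: v = q/n = 0.009273/0.05 = 0.1855 m/d → t_B = 624/0.1855 = 3364 d
Total t = 4801 + 3364 = 8165 d

8170 days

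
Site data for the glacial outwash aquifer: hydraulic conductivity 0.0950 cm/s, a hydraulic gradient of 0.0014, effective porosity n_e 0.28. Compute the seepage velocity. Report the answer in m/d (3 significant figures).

K = 0.0950 cm/s × 864 = 82.08 m/d
q = Ki = 82.08 × 0.0014 = 0.1149 m/d
Average linear velocity = 0.1149 / 0.28 = 0.4104 m/d

0.410 m/d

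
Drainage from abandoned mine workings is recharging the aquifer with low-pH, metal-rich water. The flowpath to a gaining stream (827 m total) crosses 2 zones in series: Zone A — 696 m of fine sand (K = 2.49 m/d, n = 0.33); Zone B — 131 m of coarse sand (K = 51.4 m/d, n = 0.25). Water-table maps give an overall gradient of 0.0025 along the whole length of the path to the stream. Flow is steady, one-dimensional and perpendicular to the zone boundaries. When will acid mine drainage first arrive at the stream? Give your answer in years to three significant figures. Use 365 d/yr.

Steady 1-D flow in series ⇒ the Darcy flux q is identical in every zone and the zone head losses add (resistances L/K in series).
Σ(L/K) = 696/2.49 + 131/51.4 = 279.5 + 2.549 = 282.1 d
K_eq = L_total / Σ(L/K) = 827 / 282.1 = 2.932 m/d
q = K_eq · i = 2.932 × 0.0025 = 0.007330 m/d (same in every zone)
Zone A: v = q/n = 0.007330/0.33 = 0.02221 m/d → t_A = 696/0.02221 = 31330 d
Zone B: v = q/n = 0.007330/0.25 = 0.02932 m/d → t_B = 131/0.02932 = 4468 d
Total t = 31330 + 4468 = 35800 d
   = 35800 / 365 = 98.1 yr

98.1 years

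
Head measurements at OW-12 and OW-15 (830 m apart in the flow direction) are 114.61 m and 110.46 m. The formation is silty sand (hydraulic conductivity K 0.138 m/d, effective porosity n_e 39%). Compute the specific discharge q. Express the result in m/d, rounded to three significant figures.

6.90e-4 m/d

Hydraulic gradient i = (114.61 − 110.46) / 830 = 4.15 / 830 = 0.005000
Specific discharge q = 0.138 × 0.005000 = 6.900e-4 m/d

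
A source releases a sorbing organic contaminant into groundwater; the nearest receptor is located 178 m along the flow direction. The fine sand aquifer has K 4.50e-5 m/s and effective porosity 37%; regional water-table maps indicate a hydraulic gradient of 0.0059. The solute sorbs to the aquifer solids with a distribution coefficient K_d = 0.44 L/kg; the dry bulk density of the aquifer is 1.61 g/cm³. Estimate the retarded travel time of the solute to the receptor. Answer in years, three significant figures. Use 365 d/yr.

K = 4.50e-5 m/s × 86400 s/d = 3.888 m/d
Specific discharge q = 3.888 × 0.0059 = 0.02294 m/d
v = Ki/n = 3.888·0.0059/0.37 = 0.06200 m/d
Retardation R = 1 + ρ_b·K_d/n = 1 + 1.61×0.44/0.37 = 2.915
Contaminant velocity v_c = v/R = 0.06200/2.915 = 0.02127 m/d
t = L/v_c = 178/0.02127 = 8368 d
   = 8368/365 = 22.9 yr

22.9 years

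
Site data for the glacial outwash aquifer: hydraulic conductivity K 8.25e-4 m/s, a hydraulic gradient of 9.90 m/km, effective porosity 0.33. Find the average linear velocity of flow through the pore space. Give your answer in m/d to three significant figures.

2.14 m/d

K = 8.25e-4 m/s × 86400 s/d = 71.28 m/d
Specific discharge q = 71.28 × 0.0099 = 0.7057 m/d
v = Ki/n = 71.28·0.0099/0.33 = 2.138 m/d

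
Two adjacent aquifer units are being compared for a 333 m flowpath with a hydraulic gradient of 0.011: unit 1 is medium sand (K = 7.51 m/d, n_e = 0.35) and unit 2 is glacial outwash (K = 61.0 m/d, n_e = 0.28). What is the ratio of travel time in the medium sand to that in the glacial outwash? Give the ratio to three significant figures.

10.2

Unit 1 (medium sand): v = 7.51×0.011/0.35 = 0.2360 m/d, t = 333/0.2360 = 1411 d
Unit 2 (glacial outwash): v = 61.0×0.011/0.28 = 2.396 m/d, t = 333/2.396 = 139.0 d
t(medium sand) / t(glacial outwash) = 1411/139.0 = 10.2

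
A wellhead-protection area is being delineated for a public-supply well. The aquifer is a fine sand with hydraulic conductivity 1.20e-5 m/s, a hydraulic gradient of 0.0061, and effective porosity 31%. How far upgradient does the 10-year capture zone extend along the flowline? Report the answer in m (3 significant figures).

74.5 m

K = 1.20e-5 m/s × 86400 s/d = 1.037 m/d
q = Ki = 1.037 × 0.0061 = 0.006324 m/d
v = Ki/n = 1.037·0.0061/0.31 = 0.02040 m/d
T = 10 yr × 365 = 3650 d
L = v × T = 0.02040 × 3650 = 74.47 m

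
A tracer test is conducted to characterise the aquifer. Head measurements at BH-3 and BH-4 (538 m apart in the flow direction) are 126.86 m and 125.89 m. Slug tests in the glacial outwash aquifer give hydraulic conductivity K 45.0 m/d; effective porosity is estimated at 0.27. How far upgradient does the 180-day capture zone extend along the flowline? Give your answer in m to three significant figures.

54.1 m

Hydraulic gradient i = (126.86 − 125.89) / 538 = 0.97 / 538 = 0.001803
q = Ki = 45.0 × 0.001803 = 0.08113 m/d
v = Ki/n = 45.0·0.001803/0.27 = 0.3005 m/d
L = v × T = 0.3005 × 180 = 54.09 m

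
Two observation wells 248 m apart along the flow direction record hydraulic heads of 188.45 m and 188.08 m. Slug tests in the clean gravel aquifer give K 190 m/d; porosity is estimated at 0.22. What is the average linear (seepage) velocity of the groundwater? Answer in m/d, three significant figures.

Hydraulic gradient i = (188.45 − 188.08) / 248 = 0.37 / 248 = 0.001492
Darcy flux q = K·i = 190 × 0.001492 = 0.2835 m/d
Average linear velocity = 0.2835 / 0.22 = 1.288 m/d

1.29 m/d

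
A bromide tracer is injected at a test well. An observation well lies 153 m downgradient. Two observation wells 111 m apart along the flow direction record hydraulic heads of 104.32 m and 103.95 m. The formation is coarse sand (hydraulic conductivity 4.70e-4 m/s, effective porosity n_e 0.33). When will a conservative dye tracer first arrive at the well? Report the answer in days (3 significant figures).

373 days

Hydraulic gradient i = (104.32 − 103.95) / 111 = 0.37 / 111 = 0.003333
K = 4.70e-4 m/s × 86400 s/d = 40.61 m/d
Specific discharge q = 40.61 × 0.003333 = 0.1354 m/d
v_s = q/n_e = 0.1354/0.33 = 0.4102 m/d
t = L / v = 153 / 0.4102 = 373.0 d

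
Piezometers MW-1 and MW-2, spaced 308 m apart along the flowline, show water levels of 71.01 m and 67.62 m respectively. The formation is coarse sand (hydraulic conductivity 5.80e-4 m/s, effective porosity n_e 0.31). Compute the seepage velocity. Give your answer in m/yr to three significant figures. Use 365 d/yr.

Hydraulic gradient i = (71.01 − 67.62) / 308 = 3.39 / 308 = 0.01101
K = 5.80e-4 m/s × 86400 s/d = 50.11 m/d
Darcy flux q = K·i = 50.11 × 0.01101 = 0.5516 m/d
Average linear velocity = 0.5516 / 0.31 = 1.779 m/d
   = 1.779 × 365 = 649 m/yr

649 m/yr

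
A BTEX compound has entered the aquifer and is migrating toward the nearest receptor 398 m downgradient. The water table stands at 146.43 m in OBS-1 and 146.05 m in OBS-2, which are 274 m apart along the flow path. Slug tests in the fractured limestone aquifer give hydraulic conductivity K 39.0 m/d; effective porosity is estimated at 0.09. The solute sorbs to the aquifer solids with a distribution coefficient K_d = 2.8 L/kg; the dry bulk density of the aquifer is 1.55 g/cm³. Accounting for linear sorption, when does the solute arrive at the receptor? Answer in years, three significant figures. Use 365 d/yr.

Hydraulic gradient i = (146.43 − 146.05) / 274 = 0.38 / 274 = 0.001387
Specific discharge q = 39.0 × 0.001387 = 0.05409 m/d
Seepage velocity v = q / n = 0.05409 / 0.09 = 0.6010 m/d
Retardation R = 1 + ρ_b·K_d/n = 1 + 1.55×2.8/0.09 = 49.22
Contaminant velocity v_c = v/R = 0.6010/49.22 = 0.01221 m/d
t = L/v_c = 398/0.01221 = 32600 d
   = 32600/365 = 89.3 yr

89.3 years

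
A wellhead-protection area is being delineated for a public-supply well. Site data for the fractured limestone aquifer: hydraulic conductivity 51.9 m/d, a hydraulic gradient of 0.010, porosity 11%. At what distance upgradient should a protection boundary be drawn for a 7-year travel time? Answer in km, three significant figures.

Darcy flux q = K·i = 51.9 × 0.010 = 0.5190 m/d
v = Ki/n = 51.9·0.010/0.11 = 4.718 m/d
T = 7 yr × 365 = 2555 d
L = v × T = 4.718 × 2555 = 12050 m
   = 12.1 km

12.1 km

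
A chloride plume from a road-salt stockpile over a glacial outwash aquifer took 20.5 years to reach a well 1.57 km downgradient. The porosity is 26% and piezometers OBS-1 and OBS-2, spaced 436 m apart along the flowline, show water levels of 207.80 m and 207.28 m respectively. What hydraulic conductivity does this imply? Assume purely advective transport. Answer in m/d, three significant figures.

45.7 m/d

Hydraulic gradient i = (207.80 − 207.28) / 436 = 0.52 / 436 = 0.001193
t = 20.5 years = 7483 d
L = 1.57 km = 1570 m
v = L / t = 1570 / 7483 = 0.2098 m/d
K = v · n / i = 0.2098 × 0.26 / 0.001193 = 45.7 m/d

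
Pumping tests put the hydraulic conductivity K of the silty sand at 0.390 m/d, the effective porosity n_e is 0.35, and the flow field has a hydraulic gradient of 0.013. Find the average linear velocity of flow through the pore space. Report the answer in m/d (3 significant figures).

Specific discharge q = 0.390 × 0.013 = 0.005070 m/d
v_s = q/n_e = 0.005070/0.35 = 0.01449 m/d

0.0145 m/d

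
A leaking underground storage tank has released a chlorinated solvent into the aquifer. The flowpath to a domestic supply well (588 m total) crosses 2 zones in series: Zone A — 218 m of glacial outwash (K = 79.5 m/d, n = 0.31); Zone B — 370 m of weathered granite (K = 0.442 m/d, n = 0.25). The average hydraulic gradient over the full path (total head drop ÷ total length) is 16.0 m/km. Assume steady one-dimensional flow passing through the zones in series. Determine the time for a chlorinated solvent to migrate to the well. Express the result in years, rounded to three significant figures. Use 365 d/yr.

39.2 years

Continuity: the same q passes through each zone, so ΔH = q·Σ(L_j/K_j) — the zones act as resistances in series.
Σ(L/K) = 218/79.5 + 370/0.442 = 2.742 + 837.1 = 839.8 d
K_eq = L_total / Σ(L/K) = 588 / 839.8 = 0.7001 m/d
q = K_eq · i = 0.7001 × 0.016 = 0.01120 m/d (same in every zone)
Zone A: v = q/n = 0.01120/0.31 = 0.03614 m/d → t_A = 218/0.03614 = 6033 d
Zone B: v = q/n = 0.01120/0.25 = 0.04481 m/d → t_B = 370/0.04481 = 8257 d
Total t = 6033 + 8257 = 14290 d
   = 14290 / 365 = 39.2 yr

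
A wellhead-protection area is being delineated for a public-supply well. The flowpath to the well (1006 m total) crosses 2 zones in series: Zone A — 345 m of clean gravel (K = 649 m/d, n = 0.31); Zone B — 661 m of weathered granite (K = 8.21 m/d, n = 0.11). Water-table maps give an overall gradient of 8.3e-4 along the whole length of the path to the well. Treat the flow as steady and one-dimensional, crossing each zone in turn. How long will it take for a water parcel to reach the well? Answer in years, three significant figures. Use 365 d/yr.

47.8 years

Steady 1-D flow in series ⇒ the Darcy flux q is identical in every zone and the zone head losses add (resistances L/K in series).
Σ(L/K) = 345/649 + 661/8.21 = 0.5316 + 80.51 = 81.04 d
K_eq = L_total / Σ(L/K) = 1006 / 81.04 = 12.41 m/d
q = K_eq · i = 12.41 × 8.3e-4 = 0.01030 m/d (same in every zone)
Zone A: v = q/n = 0.01030/0.31 = 0.03324 m/d → t_A = 345/0.03324 = 10380 d
Zone B: v = q/n = 0.01030/0.11 = 0.09366 m/d → t_B = 661/0.09366 = 7057 d
Total t = 10380 + 7057 = 17440 d
   = 17440 / 365 = 47.8 yr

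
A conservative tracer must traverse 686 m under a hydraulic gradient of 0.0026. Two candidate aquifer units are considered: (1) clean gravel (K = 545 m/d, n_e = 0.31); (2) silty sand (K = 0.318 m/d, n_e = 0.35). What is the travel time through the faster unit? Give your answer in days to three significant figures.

Unit 1 (clean gravel): v = 545×0.0026/0.31 = 4.571 m/d, t = 686/4.571 = 150.1 d
Unit 2 (silty sand): v = 0.318×0.0026/0.35 = 0.002362 m/d, t = 686/0.002362 = 290400 d
Faster unit: t = 150 d

150 days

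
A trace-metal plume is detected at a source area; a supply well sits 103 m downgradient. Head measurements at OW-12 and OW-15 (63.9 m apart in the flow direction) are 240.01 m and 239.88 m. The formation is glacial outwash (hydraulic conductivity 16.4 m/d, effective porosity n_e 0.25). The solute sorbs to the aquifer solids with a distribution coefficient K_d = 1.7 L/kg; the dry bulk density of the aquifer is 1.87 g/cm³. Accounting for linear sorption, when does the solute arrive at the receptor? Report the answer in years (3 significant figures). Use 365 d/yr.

Hydraulic gradient i = (240.01 − 239.88) / 63.9 = 0.13 / 63.9 = 0.002034
Darcy flux q = K·i = 16.4 × 0.002034 = 0.03336 m/d
v = Ki/n = 16.4·0.002034/0.25 = 0.1335 m/d
Retardation R = 1 + ρ_b·K_d/n = 1 + 1.87×1.7/0.25 = 13.72
Contaminant velocity v_c = v/R = 0.1335/13.72 = 0.009730 m/d
t = L/v_c = 103/0.009730 = 10590 d
   = 10590/365 = 29.0 yr

29.0 years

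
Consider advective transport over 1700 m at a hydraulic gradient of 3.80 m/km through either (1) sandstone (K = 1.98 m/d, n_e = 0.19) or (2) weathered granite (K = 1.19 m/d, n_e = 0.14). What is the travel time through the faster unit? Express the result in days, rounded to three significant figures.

42900 days

Unit 1 (sandstone): v = 1.98×0.0038/0.19 = 0.03960 m/d, t = 1700/0.03960 = 42930 d
Unit 2 (weathered granite): v = 1.19×0.0038/0.14 = 0.03230 m/d, t = 1700/0.03230 = 52630 d
Faster unit: t = 42900 d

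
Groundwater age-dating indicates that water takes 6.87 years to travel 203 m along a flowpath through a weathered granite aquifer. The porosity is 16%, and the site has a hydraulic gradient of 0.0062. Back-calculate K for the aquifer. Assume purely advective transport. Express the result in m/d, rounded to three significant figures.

2.09 m/d

t = 6.87 years = 2508 d
v = L / t = 203 / 2508 = 0.08096 m/d
K = v · n / i = 0.08096 × 0.16 / 0.0062 = 2.09 m/d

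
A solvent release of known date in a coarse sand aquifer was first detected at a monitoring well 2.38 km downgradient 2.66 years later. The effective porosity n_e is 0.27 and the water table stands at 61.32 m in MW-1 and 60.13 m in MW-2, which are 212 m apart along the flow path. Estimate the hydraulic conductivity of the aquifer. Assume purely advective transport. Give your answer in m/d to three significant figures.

118 m/d

Hydraulic gradient i = (61.32 − 60.13) / 212 = 1.19 / 212 = 0.005613
t = 2.66 years = 970.9 d
L = 2.38 km = 2380 m
v = L / t = 2380 / 970.9 = 2.451 m/d
K = v · n / i = 2.451 × 0.27 / 0.005613 = 118 m/d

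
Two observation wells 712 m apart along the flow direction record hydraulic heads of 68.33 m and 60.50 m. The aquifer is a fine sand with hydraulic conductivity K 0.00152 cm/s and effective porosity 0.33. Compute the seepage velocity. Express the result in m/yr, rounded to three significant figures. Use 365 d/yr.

16.0 m/yr

Hydraulic gradient i = (68.33 − 60.50) / 712 = 7.83 / 712 = 0.01100
K = 0.00152 cm/s × 864 = 1.313 m/d
q = Ki = 1.313 × 0.01100 = 0.01444 m/d
v = Ki/n = 1.313·0.01100/0.33 = 0.04376 m/d
   = 0.04376 × 365 = 16.0 m/yr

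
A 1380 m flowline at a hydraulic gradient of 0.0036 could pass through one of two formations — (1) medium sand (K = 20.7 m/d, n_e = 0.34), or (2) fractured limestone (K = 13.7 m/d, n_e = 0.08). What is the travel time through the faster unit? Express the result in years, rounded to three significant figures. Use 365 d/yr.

6.13 years

Unit 1 (medium sand): v = 20.7×0.0036/0.34 = 0.2192 m/d, t = 1380/0.2192 = 6296 d
Unit 2 (fractured limestone): v = 13.7×0.0036/0.08 = 0.6165 m/d, t = 1380/0.6165 = 2238 d
Faster: 2238 d / 365 = 6.13 yr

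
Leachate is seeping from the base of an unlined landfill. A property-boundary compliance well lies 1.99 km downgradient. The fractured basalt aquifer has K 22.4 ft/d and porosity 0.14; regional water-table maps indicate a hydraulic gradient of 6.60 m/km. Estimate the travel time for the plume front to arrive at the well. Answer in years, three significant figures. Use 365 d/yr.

K = 22.4 ft/d × 0.3048 = 6.828 m/d
Specific discharge q = 6.828 × 0.0066 = 0.04506 m/d
Seepage velocity v = q / n = 0.04506 / 0.14 = 0.3219 m/d
L = 1.99 km = 1990 m
t = L / v = 1990 / 0.3219 = 6183 d
   = 6183 / 365 = 16.9 yr

16.9 years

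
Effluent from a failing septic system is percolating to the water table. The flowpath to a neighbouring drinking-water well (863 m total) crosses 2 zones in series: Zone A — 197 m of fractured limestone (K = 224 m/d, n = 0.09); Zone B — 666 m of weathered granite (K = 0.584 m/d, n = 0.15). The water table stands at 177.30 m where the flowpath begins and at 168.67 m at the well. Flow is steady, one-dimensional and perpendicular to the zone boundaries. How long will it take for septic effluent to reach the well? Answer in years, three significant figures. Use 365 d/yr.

Total head drop ΔH = 177.30 − 168.67 = 8.63 m
Steady 1-D flow in series ⇒ the Darcy flux q is identical in every zone and the zone head losses add (resistances L/K in series).
Σ(L/K) = 197/224 + 666/0.584 = 0.8795 + 1140 = 1141 d
q = ΔH / Σ(L/K) = 8.63 / 1141 = 0.007562 m/d (same in every zone)
Zone A: v = q/n = 0.007562/0.09 = 0.08402 m/d → t_A = 197/0.08402 = 2345 d
Zone B: v = q/n = 0.007562/0.15 = 0.05041 m/d → t_B = 666/0.05041 = 13210 d
Total t = 2345 + 13210 = 15560 d
   = 15560 / 365 = 42.6 yr

42.6 years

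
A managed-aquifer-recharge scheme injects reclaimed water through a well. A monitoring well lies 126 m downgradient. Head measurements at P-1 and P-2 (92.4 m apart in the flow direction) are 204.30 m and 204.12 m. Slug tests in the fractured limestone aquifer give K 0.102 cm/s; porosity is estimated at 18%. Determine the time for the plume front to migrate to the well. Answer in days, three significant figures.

Hydraulic gradient i = (204.30 − 204.12) / 92.4 = 0.18 / 92.4 = 0.001948
K = 0.102 cm/s × 864 = 88.13 m/d
Darcy flux q = K·i = 88.13 × 0.001948 = 0.1717 m/d
Average linear velocity = 0.1717 / 0.18 = 0.9538 m/d
t = L / v = 126 / 0.9538 = 132.1 d

132 days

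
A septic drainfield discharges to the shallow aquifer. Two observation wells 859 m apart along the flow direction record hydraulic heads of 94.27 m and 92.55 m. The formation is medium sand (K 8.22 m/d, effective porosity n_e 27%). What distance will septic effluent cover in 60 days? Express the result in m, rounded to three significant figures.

Hydraulic gradient i = (94.27 − 92.55) / 859 = 1.72 / 859 = 0.002002
Darcy flux q = K·i = 8.22 × 0.002002 = 0.01646 m/d
v = Ki/n = 8.22·0.002002/0.27 = 0.06096 m/d
L = v × T = 0.06096 × 60 = 3.658 m

3.66 m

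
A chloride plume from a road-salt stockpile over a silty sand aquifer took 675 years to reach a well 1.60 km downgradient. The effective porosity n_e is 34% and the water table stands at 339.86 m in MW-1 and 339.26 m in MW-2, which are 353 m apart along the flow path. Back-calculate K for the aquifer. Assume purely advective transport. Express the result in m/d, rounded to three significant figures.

1.30 m/d

Hydraulic gradient i = (339.86 − 339.26) / 353 = 0.60 / 353 = 0.001700
t = 675 years = 246400 d
L = 1.60 km = 1600 m
v = L / t = 1600 / 246400 = 0.006494 m/d
K = v · n / i = 0.006494 × 0.34 / 0.001700 = 1.30 m/d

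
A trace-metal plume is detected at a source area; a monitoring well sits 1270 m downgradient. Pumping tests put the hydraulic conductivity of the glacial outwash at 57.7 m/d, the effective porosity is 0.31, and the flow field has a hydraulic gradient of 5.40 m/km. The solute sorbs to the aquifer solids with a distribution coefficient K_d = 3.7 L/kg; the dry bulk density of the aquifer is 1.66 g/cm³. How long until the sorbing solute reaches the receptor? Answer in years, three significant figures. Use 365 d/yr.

72.1 years

Specific discharge q = 57.7 × 0.0054 = 0.3116 m/d
v = Ki/n = 57.7·0.0054/0.31 = 1.005 m/d
Retardation R = 1 + ρ_b·K_d/n = 1 + 1.66×3.7/0.31 = 20.81
Contaminant velocity v_c = v/R = 1.005/20.81 = 0.04829 m/d
t = L/v_c = 1270/0.04829 = 26300 d
   = 26300/365 = 72.1 yr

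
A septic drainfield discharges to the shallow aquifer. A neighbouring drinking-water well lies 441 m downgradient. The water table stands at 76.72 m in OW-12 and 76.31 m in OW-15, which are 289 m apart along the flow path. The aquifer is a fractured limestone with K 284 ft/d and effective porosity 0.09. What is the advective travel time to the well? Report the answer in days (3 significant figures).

Hydraulic gradient i = (76.72 − 76.31) / 289 = 0.41 / 289 = 0.001419
K = 284 ft/d × 0.3048 = 86.56 m/d
Specific discharge q = 86.56 × 0.001419 = 0.1228 m/d
v_s = q/n_e = 0.1228/0.09 = 1.365 m/d
t = L / v = 441 / 1.365 = 323.2 d

323 days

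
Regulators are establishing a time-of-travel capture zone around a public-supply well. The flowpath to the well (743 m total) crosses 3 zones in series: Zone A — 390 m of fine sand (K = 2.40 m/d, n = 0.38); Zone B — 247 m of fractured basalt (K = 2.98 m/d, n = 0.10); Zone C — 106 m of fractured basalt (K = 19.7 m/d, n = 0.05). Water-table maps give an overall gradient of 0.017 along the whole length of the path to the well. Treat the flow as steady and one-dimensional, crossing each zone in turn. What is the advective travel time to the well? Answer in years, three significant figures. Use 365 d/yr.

9.69 years

Continuity: the same q passes through each zone, so ΔH = q·Σ(L_j/K_j) — the zones act as resistances in series.
Σ(L/K) = 390/2.40 + 247/2.98 + 106/19.7 = 162.5 + 82.89 + 5.381 = 250.8 d
K_eq = L_total / Σ(L/K) = 743 / 250.8 = 2.963 m/d
q = K_eq · i = 2.963 × 0.017 = 0.05037 m/d (same in every zone)
Zone A: v = q/n = 0.05037/0.38 = 0.1326 m/d → t_A = 390/0.1326 = 2942 d
Zone B: v = q/n = 0.05037/0.10 = 0.5037 m/d → t_B = 247/0.5037 = 490.4 d
Zone C: v = q/n = 0.05037/0.05 = 1.007 m/d → t_C = 106/1.007 = 105.2 d
Total t = 2942 + 490.4 + 105.2 = 3538 d
   = 3538 / 365 = 9.69 yr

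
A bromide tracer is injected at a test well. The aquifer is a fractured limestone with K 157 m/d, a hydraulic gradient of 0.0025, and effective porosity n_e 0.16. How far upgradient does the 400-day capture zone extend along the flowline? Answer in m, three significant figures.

981 m

Specific discharge q = 157 × 0.0025 = 0.3925 m/d
Average linear velocity = 0.3925 / 0.16 = 2.453 m/d
L = v × T = 2.453 × 400 = 981.3 m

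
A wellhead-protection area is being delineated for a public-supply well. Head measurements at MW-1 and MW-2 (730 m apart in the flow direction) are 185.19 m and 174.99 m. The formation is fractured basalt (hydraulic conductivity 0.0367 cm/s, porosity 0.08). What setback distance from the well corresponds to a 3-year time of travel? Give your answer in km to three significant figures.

Hydraulic gradient i = (185.19 − 174.99) / 730 = 10.20 / 730 = 0.01397
K = 0.0367 cm/s × 864 = 31.71 m/d
q = Ki = 31.71 × 0.01397 = 0.4431 m/d
v = Ki/n = 31.71·0.01397/0.08 = 5.538 m/d
T = 3 yr × 365 = 1095 d
L = v × T = 5.538 × 1095 = 6064 m
   = 6.06 km

6.06 km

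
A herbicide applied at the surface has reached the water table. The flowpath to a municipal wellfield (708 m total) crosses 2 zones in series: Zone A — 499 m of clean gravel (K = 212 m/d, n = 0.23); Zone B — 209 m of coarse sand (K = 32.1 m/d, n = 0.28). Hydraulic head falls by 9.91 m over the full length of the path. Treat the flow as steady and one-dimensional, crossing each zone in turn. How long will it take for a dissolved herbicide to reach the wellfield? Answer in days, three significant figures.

155 days

Steady 1-D flow in series ⇒ the Darcy flux q is identical in every zone and the zone head losses add (resistances L/K in series).
Σ(L/K) = 499/212 + 209/32.1 = 2.354 + 6.511 = 8.865 d
q = ΔH / Σ(L/K) = 9.91 / 8.865 = 1.118 m/d (same in every zone)
Zone A: v = q/n = 1.118/0.23 = 4.861 m/d → t_A = 499/4.861 = 102.7 d
Zone B: v = q/n = 1.118/0.28 = 3.993 m/d → t_B = 209/3.993 = 52.35 d
Total t = 102.7 + 52.35 = 155.0 d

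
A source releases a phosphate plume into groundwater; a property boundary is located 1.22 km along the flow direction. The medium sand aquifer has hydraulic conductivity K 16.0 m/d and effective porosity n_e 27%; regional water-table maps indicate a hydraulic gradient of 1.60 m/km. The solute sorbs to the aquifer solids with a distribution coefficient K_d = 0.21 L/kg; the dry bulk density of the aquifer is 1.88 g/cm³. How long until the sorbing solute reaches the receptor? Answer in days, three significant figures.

31700 days

Specific discharge q = 16.0 × 0.0016 = 0.02560 m/d
Average linear velocity = 0.02560 / 0.27 = 0.09481 m/d
Retardation R = 1 + ρ_b·K_d/n = 1 + 1.88×0.21/0.27 = 2.462
Contaminant velocity v_c = v/R = 0.09481/2.462 = 0.03851 m/d
L = 1.22 km = 1220 m
t = L/v_c = 1220/0.03851 = 31680 d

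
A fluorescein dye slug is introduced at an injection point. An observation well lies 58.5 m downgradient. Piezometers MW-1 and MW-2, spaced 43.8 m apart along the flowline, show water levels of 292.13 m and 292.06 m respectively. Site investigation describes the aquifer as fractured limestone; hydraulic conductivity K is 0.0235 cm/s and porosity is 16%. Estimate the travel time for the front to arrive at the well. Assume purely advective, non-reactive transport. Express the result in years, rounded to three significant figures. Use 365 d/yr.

0.790 years

Hydraulic gradient i = (292.13 − 292.06) / 43.8 = 0.07 / 43.8 = 0.001598
K = 0.0235 cm/s × 864 = 20.30 m/d
Specific discharge q = 20.30 × 0.001598 = 0.03245 m/d
Average linear velocity = 0.03245 / 0.16 = 0.2028 m/d
t = L / v = 58.5 / 0.2028 = 288.4 d
   = 288.4 / 365 = 0.790 yr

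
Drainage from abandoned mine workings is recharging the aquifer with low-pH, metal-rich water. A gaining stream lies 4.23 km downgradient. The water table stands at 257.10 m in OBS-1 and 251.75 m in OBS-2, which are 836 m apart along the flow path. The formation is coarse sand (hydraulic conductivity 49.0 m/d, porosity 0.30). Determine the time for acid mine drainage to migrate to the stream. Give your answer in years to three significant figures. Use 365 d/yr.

Hydraulic gradient i = (257.10 − 251.75) / 836 = 5.35 / 836 = 0.006400
q = Ki = 49.0 × 0.006400 = 0.3136 m/d
Seepage velocity v = q / n = 0.3136 / 0.30 = 1.045 m/d
L = 4.23 km = 4230 m
t = L / v = 4230 / 1.045 = 4047 d
   = 4047 / 365 = 11.1 yr

11.1 years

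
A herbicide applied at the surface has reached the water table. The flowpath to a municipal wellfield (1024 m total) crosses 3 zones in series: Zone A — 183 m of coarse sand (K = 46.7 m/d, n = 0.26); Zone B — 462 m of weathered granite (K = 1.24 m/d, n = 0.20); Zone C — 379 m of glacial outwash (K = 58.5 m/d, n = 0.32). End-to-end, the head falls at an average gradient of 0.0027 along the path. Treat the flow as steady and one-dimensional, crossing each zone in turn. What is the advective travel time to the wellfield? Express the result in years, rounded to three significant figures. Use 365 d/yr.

Continuity: the same q passes through each zone, so ΔH = q·Σ(L_j/K_j) — the zones act as resistances in series.
Σ(L/K) = 183/46.7 + 462/1.24 + 379/58.5 = 3.919 + 372.6 + 6.479 = 383.0 d
K_eq = L_total / Σ(L/K) = 1024 / 383.0 = 2.674 m/d
q = K_eq · i = 2.674 × 0.0027 = 0.007219 m/d (same in every zone)
Zone A: v = q/n = 0.007219/0.26 = 0.02777 m/d → t_A = 183/0.02777 = 6591 d
Zone B: v = q/n = 0.007219/0.20 = 0.03610 m/d → t_B = 462/0.03610 = 12800 d
Zone C: v = q/n = 0.007219/0.32 = 0.02256 m/d → t_C = 379/0.02256 = 16800 d
Total t = 6591 + 12800 + 16800 = 36190 d
   = 36190 / 365 = 99.1 yr

99.1 years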